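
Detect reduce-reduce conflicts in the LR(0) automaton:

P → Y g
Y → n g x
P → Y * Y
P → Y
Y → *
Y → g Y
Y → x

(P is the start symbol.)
No reduce-reduce conflicts

A reduce-reduce conflict occurs when an LR(0) state has two complete items [A → α .] and [B → β .] — both call for a reduction, and with no lookahead the parser cannot choose between them.

Augment with P' → P and build the canonical LR(0) collection (I0 = CLOSURE({[P' → . P]}), then GOTO on every symbol after a dot until no new states appear). It has 13 states:
  I0: { [P → . Y * Y], [P → . Y g], [P → . Y], [P' → . P], [Y → . *], [Y → . g Y], [Y → . n g x], [Y → . x] }  — shift
  I1: { [Y → * .] }  — reduce
  I2: { [P' → P .] }  — accept
  I3: { [P → Y . * Y], [P → Y . g], [P → Y .] }  — shift, reduce
  I4: { [Y → . *], [Y → . g Y], [Y → . n g x], [Y → . x], [Y → g . Y] }  — shift
  I5: { [Y → n . g x] }  — shift
  I6: { [Y → x .] }  — reduce
  I7: { [Y → n g . x] }  — shift
  I8: { [Y → n g x .] }  — reduce
  I9: { [Y → g Y .] }  — reduce
  I10: { [P → Y * . Y], [Y → . *], [Y → . g Y], [Y → . n g x], [Y → . x] }  — shift
  I11: { [P → Y g .] }  — reduce
  I12: { [P → Y * Y .] }  — reduce

No state contains more than one complete item.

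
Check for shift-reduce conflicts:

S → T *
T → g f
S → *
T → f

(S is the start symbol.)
No shift-reduce conflicts

Augment with S' → S and build the canonical LR(0) collection (I0 = CLOSURE({[S' → . S]}), then GOTO on every symbol after a dot until no new states appear). It has 8 states:
  I0: { [S → . *], [S → . T *], [S' → . S], [T → . f], [T → . g f] }  — shift
  I1: { [S → * .] }  — reduce
  I2: { [S' → S .] }  — accept
  I3: { [S → T . *] }  — shift
  I4: { [T → f .] }  — reduce
  I5: { [T → g . f] }  — shift
  I6: { [T → g f .] }  — reduce
  I7: { [S → T * .] }  — reduce

No state contains both a complete item and a shift item.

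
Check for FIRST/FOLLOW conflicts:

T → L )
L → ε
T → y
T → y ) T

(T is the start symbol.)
A FIRST/FOLLOW conflict occurs when a non-terminal N has a nullable alternative N → β (β ⇒* ε) and another alternative N → α with FIRST(α) ∩ FOLLOW(N) ≠ ∅: on such a lookahead the parser cannot decide between expanding α and letting N vanish via β.

Nullable non-terminals: L.
L has a nullable alternative but only one production, so nothing to check.

T has no nullable alternative, so no FIRST/FOLLOW check is needed there.

No FIRST/FOLLOW conflicts found.

Answer: No FIRST/FOLLOW conflicts.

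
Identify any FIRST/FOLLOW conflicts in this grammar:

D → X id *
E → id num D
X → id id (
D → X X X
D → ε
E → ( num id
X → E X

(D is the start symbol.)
Nullable non-terminals: D.
FIRST sets used below: FIRST(X) = { '(', 'id' }

D: nullable alternative(s) D → ε; FOLLOW(D) = { $, '(', 'id' }
  D → X id *: FIRST \ {ε} = { '(', 'id' } — overlaps FOLLOW(D) on { '(', 'id' }: CONFLICT
  D → X X X: FIRST \ {ε} = { '(', 'id' } — overlaps FOLLOW(D) on { '(', 'id' }: CONFLICT
  D → ε: FIRST \ {ε} = { } — this is the only nullable alternative, skip

E, X have no nullable alternative, so no FIRST/FOLLOW check is needed there.

So the grammar has 2 FIRST/FOLLOW conflicts (marked CONFLICT above).

Answer: Yes. D → X id '*' with FOLLOW(D) on { '(', 'id' }; D → X X X with FOLLOW(D) on { '(', 'id' }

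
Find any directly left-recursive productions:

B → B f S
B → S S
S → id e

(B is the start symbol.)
Yes, B is left-recursive

B → B f S: LEFT RECURSIVE (starts with B)
B → S S: starts with S
S → id e: starts with id

The grammar has direct left recursion on: B.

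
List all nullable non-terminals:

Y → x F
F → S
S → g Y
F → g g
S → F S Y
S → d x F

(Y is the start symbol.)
A non-terminal is nullable if it can derive ε (the empty string): either it has an ε-production, or it has a production whose right-hand side consists entirely of nullable non-terminals.

There are no ε-productions, so no non-terminal can derive ε.
No non-terminals are nullable.

Answer: None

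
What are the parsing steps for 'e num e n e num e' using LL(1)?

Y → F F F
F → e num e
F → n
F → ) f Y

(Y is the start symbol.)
LL(1) parsing maintains a stack (initially the start symbol over $) and the input. At each step: if the stack top is a terminal, match it against the current input token; if it is a non-terminal N, replace it with the RHS of M[N, lookahead] (the unique production whose predict set contains the lookahead).

Stack is shown with the top on the left.

Stack          Input                Action
------------------------------------------
Y $            e num e n e num e $  output Y → F F F
F F F $        e num e n e num e $  output F → e num e
e num e F F $  e num e n e num e $  match 'e'
num e F F $    num e n e num e $    match 'num'
e F F $        e n e num e $        match 'e'
F F $          n e num e $          output F → n
n F $          n e num e $          match 'n'
F $            e num e $            output F → e num e
e num e $      e num e $            match 'e'
num e $        num e $              match 'num'
e $            e $                  match 'e'
$              $                    accept

The string is accepted.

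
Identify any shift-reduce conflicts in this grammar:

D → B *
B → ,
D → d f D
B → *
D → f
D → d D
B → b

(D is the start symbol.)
A shift-reduce conflict occurs when an LR(0) state has both:
  - a complete (reduce) item [A → α .] (dot at the end), and
  - a shift item [B → β . c γ] (dot before a terminal).

Augment with D' → D and build the canonical LR(0) collection (I0 = CLOSURE({[D' → . D]}), then GOTO on every symbol after a dot until no new states appear). It has 12 states:
  I0: { [B → . *], [B → . ,], [B → . b], [D → . B *], [D → . d D], [D → . d f D], [D → . f], [D' → . D] }  — shift
  I1: { [B → * .] }  — reduce
  I2: { [B → , .] }  — reduce
  I3: { [D → B . *] }  — shift
  I4: { [D' → D .] }  — accept
  I5: { [B → b .] }  — reduce
  I6: { [B → . *], [B → . ,], [B → . b], [D → . B *], [D → . d D], [D → . d f D], [D → . f], [D → d . D], [D → d . f D] }  — shift
  I7: { [D → f .] }  — reduce
  I8: { [D → d D .] }  — reduce
  I9: { [B → . *], [B → . ,], [B → . b], [D → . B *], [D → . d D], [D → . d f D], [D → . f], [D → d f . D], [D → f .] }  — shift, reduce
  I10: { [D → d f D .] }  — reduce
  I11: { [D → B * .] }  — reduce

I9 contains reduce item [D → f .] and shift items [B → . *], [B → . ,], [B → . b], [D → . d D], [D → . d f D], [D → . f] — shift-reduce conflict.

Answer: Yes — I9: [D → f .] vs [B → . *]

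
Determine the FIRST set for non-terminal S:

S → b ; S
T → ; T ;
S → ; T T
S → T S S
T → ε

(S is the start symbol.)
To compute FIRST(S), examine every production with S on the left-hand side, reading each right-hand side left to right until a non-nullable symbol is reached.

FIRST sets of the other non-terminals involved (by the same procedure, iterated to a fixed point):
  FIRST(T) = { ';', ε }

From S → b ; S:
  - b is a terminal: add 'b' and stop
From S → ; T T:
  - ';' is a terminal: add ';' and stop
From S → T S S:
  - T is a non-terminal: add FIRST(T) \ {ε} = { ';' }
    T is nullable, so continue to the next symbol
  - S is the symbol being defined: contributes nothing new
    S is not nullable, so stop

Collecting: FIRST(S) = { ';', 'b' }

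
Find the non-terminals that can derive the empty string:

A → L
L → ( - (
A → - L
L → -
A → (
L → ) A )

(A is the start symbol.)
None

There are no ε-productions, so no non-terminal can derive ε.
No non-terminals are nullable.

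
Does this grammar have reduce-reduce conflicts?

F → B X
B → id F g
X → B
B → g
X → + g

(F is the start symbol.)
No reduce-reduce conflicts

A reduce-reduce conflict occurs when an LR(0) state has two complete items [A → α .] and [B → β .] — both call for a reduction, and with no lookahead the parser cannot choose between them.

Augment with F' → F and build the canonical LR(0) collection (I0 = CLOSURE({[F' → . F]}), then GOTO on every symbol after a dot until no new states appear). It has 11 states:
  I0: { [B → . g], [B → . id F g], [F → . B X], [F' → . F] }  — shift
  I1: { [B → . g], [B → . id F g], [F → B . X], [X → . + g], [X → . B] }  — shift
  I2: { [F' → F .] }  — accept
  I3: { [B → g .] }  — reduce
  I4: { [B → . g], [B → . id F g], [B → id . F g], [F → . B X] }  — shift
  I5: { [B → id F . g] }  — shift
  I6: { [B → id F g .] }  — reduce
  I7: { [X → + . g] }  — shift
  I8: { [X → B .] }  — reduce
  I9: { [F → B X .] }  — reduce
  I10: { [X → + g .] }  — reduce

No state contains more than one complete item.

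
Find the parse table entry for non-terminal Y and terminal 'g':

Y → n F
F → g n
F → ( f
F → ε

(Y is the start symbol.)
Empty (error entry)

To find M[Y, 'g'], we find productions for Y where 'g' is in the predict set (PREDICT(N → α) = (FIRST(α) \ {ε}) ∪ (FOLLOW(N) if α ⇒* ε)).

Y → n F: PREDICT = { 'n' }

M[Y, 'g'] is empty (no production applies)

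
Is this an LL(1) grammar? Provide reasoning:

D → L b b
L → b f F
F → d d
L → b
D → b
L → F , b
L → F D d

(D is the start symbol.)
No. Predict set conflict for D: { 'b' }

Relevant sets:
  FIRST(L) = { 'b', 'd' }
  FIRST(F) = { 'd' }

For D:
  PREDICT(D → L b b) = { 'b', 'd' }
  PREDICT(D → b) = { 'b' }
For L:
  PREDICT(L → b f F) = { 'b' }
  PREDICT(L → b) = { 'b' }
  PREDICT(L → F ',' b) = { 'd' }
  PREDICT(L → F D d) = { 'd' }
F has a single production, so nothing to check there.

Conflict found: Predict set conflict for D: { 'b' }
The grammar is NOT LL(1).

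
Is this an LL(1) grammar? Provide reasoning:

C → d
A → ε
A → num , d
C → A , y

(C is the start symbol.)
Yes, the grammar is LL(1).

Relevant sets:
  FIRST(A) = { 'num', ε }
  FOLLOW(A) = { ',' }

For C:
  PREDICT(C → d) = { 'd' }
  PREDICT(C → A ',' y) = { ',', 'num' }
For A:
  PREDICT(A → ε) = { ',' }
  PREDICT(A → num ',' d) = { 'num' }

All predict sets are disjoint. The grammar IS LL(1).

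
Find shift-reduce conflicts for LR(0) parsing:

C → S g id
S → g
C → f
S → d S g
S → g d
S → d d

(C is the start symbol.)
Augment with C' → C and build the canonical LR(0) collection (I0 = CLOSURE({[C' → . C]}), then GOTO on every symbol after a dot until no new states appear). It has 12 states:
  I0: { [C → . S g id], [C → . f], [C' → . C], [S → . d S g], [S → . d d], [S → . g d], [S → . g] }  — shift
  I1: { [C' → C .] }  — accept
  I2: { [C → S . g id] }  — shift
  I3: { [S → . d S g], [S → . d d], [S → . g d], [S → . g], [S → d . S g], [S → d . d] }  — shift
  I4: { [C → f .] }  — reduce
  I5: { [S → g . d], [S → g .] }  — shift, reduce
  I6: { [S → g d .] }  — reduce
  I7: { [S → d S . g] }  — shift
  I8: { [S → . d S g], [S → . d d], [S → . g d], [S → . g], [S → d . S g], [S → d . d], [S → d d .] }  — shift, reduce
  I9: { [S → d S g .] }  — reduce
  I10: { [C → S g . id] }  — shift
  I11: { [C → S g id .] }  — reduce

I5 contains reduce item [S → g .] and shift item [S → g . d] — shift-reduce conflict.
I8 contains reduce item [S → d d .] and shift items [S → . d S g], [S → . d d], [S → d . d], [S → . g], [S → . g d] — shift-reduce conflict.

Answer: Yes — I5: [S → g .] vs [S → g . d]; I8: [S → d d .] vs [S → . d S g]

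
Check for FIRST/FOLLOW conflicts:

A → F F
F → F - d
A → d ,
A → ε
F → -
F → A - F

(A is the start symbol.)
Yes. A → F F with FOLLOW(A) on { '-' }

A FIRST/FOLLOW conflict occurs when a non-terminal N has a nullable alternative N → β (β ⇒* ε) and another alternative N → α with FIRST(α) ∩ FOLLOW(N) ≠ ∅: on such a lookahead the parser cannot decide between expanding α and letting N vanish via β.

Nullable non-terminals: A.
FIRST sets used below: FIRST(F) = { '-', 'd' }

A: nullable alternative(s) A → ε; FOLLOW(A) = { $, '-' }
  A → F F: FIRST \ {ε} = { '-', 'd' } — overlaps FOLLOW(A) on { '-' }: CONFLICT
  A → d ,: FIRST \ {ε} = { 'd' } — disjoint from FOLLOW(A)
  A → ε: FIRST \ {ε} = { } — this is the only nullable alternative, skip

F has no nullable alternative, so no FIRST/FOLLOW check is needed there.

So the grammar has 1 FIRST/FOLLOW conflict (marked CONFLICT above).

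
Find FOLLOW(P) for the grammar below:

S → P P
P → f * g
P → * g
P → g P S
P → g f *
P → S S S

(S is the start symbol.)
In S → P P: P is followed by P, add FIRST(P) \ {ε} = { '*', 'f', 'g' }
In S → P P: P is at the end, add FOLLOW(S)
In P → g P S: P is followed by S, add FIRST(S) \ {ε} = { '*', 'f', 'g' }

The FOLLOW sets referred to above (computed the same way, to a fixed point):
  FOLLOW(S) = { $, '*', 'f', 'g' }

Taking the union: FOLLOW(P) = { $, '*', 'f', 'g' }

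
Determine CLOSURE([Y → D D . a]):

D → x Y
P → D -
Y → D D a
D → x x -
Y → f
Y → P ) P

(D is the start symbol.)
{ [Y → D D . a] }

To compute CLOSURE, for each item [A → α.Bβ] where B is a non-terminal, add [B → .γ] for all productions B → γ; repeat for the newly added items until nothing changes.

Start with: [Y → D D . a]
The dot precedes the terminal a, so nothing is added.

CLOSURE = { [Y → D D . a] }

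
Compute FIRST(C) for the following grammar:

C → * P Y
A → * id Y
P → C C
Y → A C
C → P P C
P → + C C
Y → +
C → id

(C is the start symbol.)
To compute FIRST(C), examine every production with C on the left-hand side, reading each right-hand side left to right until a non-nullable symbol is reached.

FIRST sets of the other non-terminals involved (by the same procedure, iterated to a fixed point):
  FIRST(P) = { '*', '+', 'id' }

From C → * P Y:
  - '*' is a terminal: add '*' and stop
From C → P P C:
  - P is a non-terminal: add FIRST(P) \ {ε} = { '*', '+', 'id' }
    P is not nullable, so stop
From C → id:
  - id is a terminal: add 'id' and stop

Collecting: FIRST(C) = { '*', '+', 'id' }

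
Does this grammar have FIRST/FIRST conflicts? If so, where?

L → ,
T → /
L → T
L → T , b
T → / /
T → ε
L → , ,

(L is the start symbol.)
Yes. L → ',' / L → T ',' b on { ',' }; L → ',' / L → ',' ',' on { ',' }; L → T / L → T ',' b on { '/' }; L → T ',' b / L → ',' ',' on { ',' }; T → '/' / T → '/' '/' on { '/' }

FIRST sets of the non-terminals at (or reachable through a nullable prefix from) the front of some alternative:
  FIRST(T) = { '/', ε }

Productions for L:
  L → ,: FIRST = { ',' }
  L → T: FIRST = { '/', ε }
  L → T , b: FIRST = { ',', '/' }
  L → , ,: FIRST = { ',' }
Productions for T:
  T → /: FIRST = { '/' }
  T → / /: FIRST = { '/' }
  T → ε: FIRST = { ε }

Conflict for L: L → , and L → T , b
  Overlap: { ',' }
Conflict for L: L → , and L → , ,
  Overlap: { ',' }
Conflict for L: L → T and L → T , b
  Overlap: { '/' }
Conflict for L: L → T , b and L → , ,
  Overlap: { ',' }
Conflict for T: T → / and T → / /
  Overlap: { '/' }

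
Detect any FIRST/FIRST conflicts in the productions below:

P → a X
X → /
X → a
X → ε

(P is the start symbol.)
Productions for X:
  X → /: FIRST = { '/' }
  X → a: FIRST = { 'a' }
  X → ε: FIRST = { ε }
P has only one production, so no FIRST/FIRST conflict is possible there.

All alternatives of each non-terminal have pairwise disjoint FIRST sets.

Answer: No FIRST/FIRST conflicts.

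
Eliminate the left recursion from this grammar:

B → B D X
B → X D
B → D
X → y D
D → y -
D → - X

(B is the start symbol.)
B is directly left-recursive. The standard transformation for
  A → A α₁ | ... | A α_m | β₁ | ... | β_n
is
  A  → β₁ A' | ... | β_n A'
  A' → α₁ A' | ... | α_m A' | ε

B → X D becomes B → X D B'
B → D becomes B → D B'
B → B D X becomes B' → D X B'
Add B' → ε

Productions for other non-terminals are unchanged:
  X → y D
  D → y -
  D → - X

Resulting grammar:
B → X D B'
B → D B'
B' → D X B'
B' → ε
X → y D
D → y -
D → - X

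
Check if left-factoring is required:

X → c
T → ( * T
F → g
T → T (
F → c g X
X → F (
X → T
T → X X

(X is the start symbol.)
Left-factoring is needed when two productions for the same non-terminal
share a common prefix on the right-hand side.

Productions for X:
  X → c
  X → F (
  X → T
Productions for T:
  T → ( * T
  T → T (
  T → X X
Productions for F:
  F → g
  F → c g X

No common prefixes found.

Answer: No, left-factoring is not needed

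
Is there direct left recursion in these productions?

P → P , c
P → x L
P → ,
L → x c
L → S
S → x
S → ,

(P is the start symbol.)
Yes, P is left-recursive

Direct left recursion occurs when N → N α for some non-terminal N (the right-hand side begins with the left-hand side itself).

P → P , c: LEFT RECURSIVE (starts with P)
P → x L: starts with x
P → ,: starts with ','
L → x c: starts with x
L → S: starts with S
S → x: starts with x
S → ,: starts with ','

The grammar has direct left recursion on: P.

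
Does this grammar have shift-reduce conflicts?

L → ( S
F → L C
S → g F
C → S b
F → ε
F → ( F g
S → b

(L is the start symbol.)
Augment with L' → L and build the canonical LR(0) collection (I0 = CLOSURE({[L' → . L]}), then GOTO on every symbol after a dot until no new states appear). It has 14 states:
  I0: { [L → . ( S], [L' → . L] }  — shift
  I1: { [L → ( . S], [S → . b], [S → . g F] }  — shift
  I2: { [L' → L .] }  — accept
  I3: { [L → ( S .] }  — reduce
  I4: { [S → b .] }  — reduce
  I5: { [F → . ( F g], [F → . L C], [F → .], [L → . ( S], [S → g . F] }  — shift, reduce
  I6: { [F → ( . F g], [F → . ( F g], [F → . L C], [F → .], [L → ( . S], [L → . ( S], [S → . b], [S → . g F] }  — shift, reduce
  I7: { [S → g F .] }  — reduce
  I8: { [C → . S b], [F → L . C], [S → . b], [S → . g F] }  — shift
  I9: { [F → L C .] }  — reduce
  I10: { [C → S . b] }  — shift
  I11: { [C → S b .] }  — reduce
  I12: { [F → ( F . g] }  — shift
  I13: { [F → ( F g .] }  — reduce

I5 contains reduce item [F → .] and shift items [F → . ( F g], [L → . ( S] — shift-reduce conflict.
I6 contains reduce item [F → .] and shift items [F → . ( F g], [L → . ( S], [S → . b], [S → . g F] — shift-reduce conflict.

Answer: Yes — I5: [F → .] vs [F → . ( F g]; I6: [F → .] vs [F → . ( F g]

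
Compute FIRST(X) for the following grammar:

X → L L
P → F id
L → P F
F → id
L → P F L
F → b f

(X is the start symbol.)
To compute FIRST(X), examine every production with X on the left-hand side, reading each right-hand side left to right until a non-nullable symbol is reached.

FIRST sets of the other non-terminals involved (by the same procedure, iterated to a fixed point):
  FIRST(L) = { 'b', 'id' }

From X → L L:
  - L is a non-terminal: add FIRST(L) \ {ε} = { 'b', 'id' }
    L is not nullable, so stop

Collecting: FIRST(X) = { 'b', 'id' }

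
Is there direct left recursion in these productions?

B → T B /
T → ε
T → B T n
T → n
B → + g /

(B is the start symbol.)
B → T B /: starts with T
T → ε: starts with ε
T → B T n: starts with B
T → n: starts with n
B → + g /: starts with '+'

No direct left recursion found.

Answer: No direct left recursion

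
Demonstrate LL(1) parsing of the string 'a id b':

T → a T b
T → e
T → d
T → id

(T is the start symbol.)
Stack is shown with the top on the left.

Stack    Input     Action
-------------------------
T $      a id b $  output T → a T b
a T b $  a id b $  match 'a'
T b $    id b $    output T → id
id b $   id b $    match 'id'
b $      b $       match 'b'
$        $         accept

The string is accepted.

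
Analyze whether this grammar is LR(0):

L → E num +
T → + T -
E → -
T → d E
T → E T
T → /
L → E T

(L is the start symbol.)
A grammar is LR(0) if no state in the canonical LR(0) collection has:
  - both a shift item (dot before a terminal) and a complete item (shift-reduce conflict), or
  - two or more complete items (reduce-reduce conflict; the accept item [L' → L .] counts as a complete item here).

Augment with L' → L and build the canonical LR(0) collection (I0 = CLOSURE({[L' → . L]}), then GOTO on every symbol after a dot until no new states appear). It has 15 states:
  I0: { [E → . -], [L → . E T], [L → . E num +], [L' → . L] }  — shift
  I1: { [E → - .] }  — reduce
  I2: { [E → . -], [L → E . T], [L → E . num +], [T → . + T -], [T → . /], [T → . E T], [T → . d E] }  — shift
  I3: { [L' → L .] }  — accept
  I4: { [E → . -], [T → + . T -], [T → . + T -], [T → . /], [T → . E T], [T → . d E] }  — shift
  I5: { [T → / .] }  — reduce
  I6: { [E → . -], [T → . + T -], [T → . /], [T → . E T], [T → . d E], [T → E . T] }  — shift
  I7: { [L → E T .] }  — reduce
  I8: { [E → . -], [T → d . E] }  — shift
  I9: { [L → E num . +] }  — shift
  I10: { [L → E num + .] }  — reduce
  I11: { [T → d E .] }  — reduce
  I12: { [T → E T .] }  — reduce
  I13: { [T → + T . -] }  — shift
  I14: { [T → + T - .] }  — reduce

Every state is either a pure shift/goto state or contains exactly one complete item and nothing to shift — no conflicts. The grammar is LR(0).

Answer: Yes, the grammar is LR(0)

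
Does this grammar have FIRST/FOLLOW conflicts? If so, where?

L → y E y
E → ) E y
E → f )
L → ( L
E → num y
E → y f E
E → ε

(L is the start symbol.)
Yes. E → y f E with FOLLOW(E) on { 'y' }

A FIRST/FOLLOW conflict occurs when a non-terminal N has a nullable alternative N → β (β ⇒* ε) and another alternative N → α with FIRST(α) ∩ FOLLOW(N) ≠ ∅: on such a lookahead the parser cannot decide between expanding α and letting N vanish via β.

Nullable non-terminals: E.

E: nullable alternative(s) E → ε; FOLLOW(E) = { 'y' }
  E → ) E y: FIRST \ {ε} = { ')' } — disjoint from FOLLOW(E)
  E → f ): FIRST \ {ε} = { 'f' } — disjoint from FOLLOW(E)
  E → num y: FIRST \ {ε} = { 'num' } — disjoint from FOLLOW(E)
  E → y f E: FIRST \ {ε} = { 'y' } — overlaps FOLLOW(E) on { 'y' }: CONFLICT
  E → ε: FIRST \ {ε} = { } — this is the only nullable alternative, skip

L has no nullable alternative, so no FIRST/FOLLOW check is needed there.

So the grammar has 1 FIRST/FOLLOW conflict (marked CONFLICT above).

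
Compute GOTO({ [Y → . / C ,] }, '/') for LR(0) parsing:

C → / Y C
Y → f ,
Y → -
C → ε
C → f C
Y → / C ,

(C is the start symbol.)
GOTO(I, '/') = CLOSURE({ [A → αX.β] : [A → α.Xβ] ∈ I, X = '/' })

Items with dot before '/', with the dot advanced:
  [Y → . / C ,] → [Y → / . C ,]
Closure of the advanced items:
  [Y → / . C ,] has the dot before C: add [C → . / Y C], [C → .], [C → . f C]

GOTO = { [C → . / Y C], [C → . f C], [C → .], [Y → / . C ,] }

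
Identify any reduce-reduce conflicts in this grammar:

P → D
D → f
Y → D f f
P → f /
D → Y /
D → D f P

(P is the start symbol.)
A reduce-reduce conflict occurs when an LR(0) state has two complete items [A → α .] and [B → β .] — both call for a reduction, and with no lookahead the parser cannot choose between them.

Augment with P' → P and build the canonical LR(0) collection (I0 = CLOSURE({[P' → . P]}), then GOTO on every symbol after a dot until no new states appear). It has 10 states:
  I0: { [D → . D f P], [D → . Y /], [D → . f], [P → . D], [P → . f /], [P' → . P], [Y → . D f f] }  — shift
  I1: { [D → D . f P], [P → D .], [Y → D . f f] }  — shift, reduce
  I2: { [P' → P .] }  — accept
  I3: { [D → Y . /] }  — shift
  I4: { [D → f .], [P → f . /] }  — shift, reduce
  I5: { [P → f / .] }  — reduce
  I6: { [D → Y / .] }  — reduce
  I7: { [D → . D f P], [D → . Y /], [D → . f], [D → D f . P], [P → . D], [P → . f /], [Y → . D f f], [Y → D f . f] }  — shift
  I8: { [D → D f P .] }  — reduce
  I9: { [D → f .], [P → f . /], [Y → D f f .] }  — shift, 2 reduces

I9 contains complete items [D → f .], [Y → D f f .] — reduce-reduce conflict.

Answer: Yes — I9: [D → f .] vs [Y → D f f .]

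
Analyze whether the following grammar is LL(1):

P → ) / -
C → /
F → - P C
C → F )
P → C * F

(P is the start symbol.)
Yes, the grammar is LL(1).

A grammar is LL(1) if for each non-terminal N with multiple productions, the predict sets of those productions are pairwise disjoint, where PREDICT(N → α) = (FIRST(α) \ {ε}) ∪ (FOLLOW(N) if α ⇒* ε).

Relevant sets:
  FIRST(C) = { '-', '/' }
  FIRST(F) = { '-' }

For P:
  PREDICT(P → ')' '/' '-') = { ')' }
  PREDICT(P → C '*' F) = { '-', '/' }
For C:
  PREDICT(C → '/') = { '/' }
  PREDICT(C → F ')') = { '-' }
F has a single production, so nothing to check there.

All predict sets are disjoint. The grammar IS LL(1).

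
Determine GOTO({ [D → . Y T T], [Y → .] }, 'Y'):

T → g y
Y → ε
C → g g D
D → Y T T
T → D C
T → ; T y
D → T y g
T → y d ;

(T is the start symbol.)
GOTO(I, 'Y') = CLOSURE({ [A → αX.β] : [A → α.Xβ] ∈ I, X = 'Y' })

Items with dot before 'Y', with the dot advanced:
  [D → . Y T T] → [D → Y . T T]
Closure of the advanced items:
  [D → Y . T T] has the dot before T: add [T → . g y], [T → . D C], [T → . ; T y], [T → . y d ;]
  [T → . D C] has the dot before D: add [D → . Y T T], [D → . T y g]
  [D → . Y T T] has the dot before Y: add [Y → .]

GOTO = { [D → . T y g], [D → . Y T T], [D → Y . T T], [T → . ; T y], [T → . D C], [T → . g y], [T → . y d ;], [Y → .] }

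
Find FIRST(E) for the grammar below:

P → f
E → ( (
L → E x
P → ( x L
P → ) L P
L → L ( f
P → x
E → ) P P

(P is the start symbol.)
To compute FIRST(E), examine every production with E on the left-hand side, reading each right-hand side left to right until a non-nullable symbol is reached.

From E → ( (:
  - '(' is a terminal: add '(' and stop
From E → ) P P:
  - ')' is a terminal: add ')' and stop

Collecting: FIRST(E) = { '(', ')' }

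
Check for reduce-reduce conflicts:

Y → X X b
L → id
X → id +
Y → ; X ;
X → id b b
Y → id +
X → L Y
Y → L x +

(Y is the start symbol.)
Yes — I6: [X → id + .] vs [Y → id + .]

Augment with Y' → Y and build the canonical LR(0) collection (I0 = CLOSURE({[Y' → . Y]}), then GOTO on every symbol after a dot until no new states appear). It has 19 states:
  I0: { [L → . id], [X → . L Y], [X → . id +], [X → . id b b], [Y → . ; X ;], [Y → . L x +], [Y → . X X b], [Y → . id +], [Y' → . Y] }  — shift
  I1: { [L → . id], [X → . L Y], [X → . id +], [X → . id b b], [Y → ; . X ;] }  — shift
  I2: { [L → . id], [X → . L Y], [X → . id +], [X → . id b b], [X → L . Y], [Y → . ; X ;], [Y → . L x +], [Y → . X X b], [Y → . id +], [Y → L . x +] }  — shift
  I3: { [L → . id], [X → . L Y], [X → . id +], [X → . id b b], [Y → X . X b] }  — shift
  I4: { [Y' → Y .] }  — accept
  I5: { [L → id .], [X → id . +], [X → id . b b], [Y → id . +] }  — shift, reduce
  I6: { [X → id + .], [Y → id + .] }  — 2 reduces
  I7: { [X → id b . b] }  — shift
  I8: { [X → id b b .] }  — reduce
  I9: { [L → . id], [X → . L Y], [X → . id +], [X → . id b b], [X → L . Y], [Y → . ; X ;], [Y → . L x +], [Y → . X X b], [Y → . id +] }  — shift
  I10: { [Y → X X . b] }  — shift
  I11: { [L → id .], [X → id . +], [X → id . b b] }  — shift, reduce
  I12: { [X → id + .] }  — reduce
  I13: { [Y → X X b .] }  — reduce
  I14: { [X → L Y .] }  — reduce
  I15: { [Y → L x . +] }  — shift
  I16: { [Y → L x + .] }  — reduce
  I17: { [Y → ; X . ;] }  — shift
  I18: { [Y → ; X ; .] }  — reduce

I6 contains complete items [X → id + .], [Y → id + .] — reduce-reduce conflict.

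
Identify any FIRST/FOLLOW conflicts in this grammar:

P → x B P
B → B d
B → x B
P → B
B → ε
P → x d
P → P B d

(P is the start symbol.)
Yes. P → x B P with FOLLOW(P) on { 'x' }; P → x d with FOLLOW(P) on { 'x' }; P → P B d with FOLLOW(P) on { 'd', 'x' }; B → B d with FOLLOW(B) on { 'd', 'x' }; B → x B with FOLLOW(B) on { 'x' }

Nullable non-terminals: B, P.
FIRST sets used below: FIRST(B) = { 'd', 'x', ε }, FIRST(P) = { 'd', 'x', ε }

B: nullable alternative(s) B → ε; FOLLOW(B) = { $, 'd', 'x' }
  B → B d: FIRST \ {ε} = { 'd', 'x' } — overlaps FOLLOW(B) on { 'd', 'x' }: CONFLICT
  B → x B: FIRST \ {ε} = { 'x' } — overlaps FOLLOW(B) on { 'x' }: CONFLICT
  B → ε: FIRST \ {ε} = { } — this is the only nullable alternative, skip

P: nullable alternative(s) P → B; FOLLOW(P) = { $, 'd', 'x' }
  P → x B P: FIRST \ {ε} = { 'x' } — overlaps FOLLOW(P) on { 'x' }: CONFLICT
  P → B: FIRST \ {ε} = { 'd', 'x' } — this is the only nullable alternative, skip
  P → x d: FIRST \ {ε} = { 'x' } — overlaps FOLLOW(P) on { 'x' }: CONFLICT
  P → P B d: FIRST \ {ε} = { 'd', 'x' } — overlaps FOLLOW(P) on { 'd', 'x' }: CONFLICT

So the grammar has 5 FIRST/FOLLOW conflicts (marked CONFLICT above).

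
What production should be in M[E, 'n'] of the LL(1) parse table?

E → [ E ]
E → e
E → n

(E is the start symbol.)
E → n

To find M[E, 'n'], we find productions for E where 'n' is in the predict set (PREDICT(N → α) = (FIRST(α) \ {ε}) ∪ (FOLLOW(N) if α ⇒* ε)).

E → [ E ]: PREDICT = { '[' }
E → e: PREDICT = { 'e' }
E → n: PREDICT = { 'n' }
  'n' is in predict set, so this production goes in M[E, 'n']

M[E, 'n'] = E → n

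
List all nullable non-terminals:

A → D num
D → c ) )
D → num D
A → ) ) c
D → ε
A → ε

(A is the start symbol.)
{ 'A', 'D' }

ε-productions: D → ε, A → ε
So D, A are immediately nullable.
Every non-terminal is now nullable.
Nullable = { 'A', 'D' }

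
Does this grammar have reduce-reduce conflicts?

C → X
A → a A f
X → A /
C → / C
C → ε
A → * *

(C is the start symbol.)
Augment with C' → C and build the canonical LR(0) collection (I0 = CLOSURE({[C' → . C]}), then GOTO on every symbol after a dot until no new states appear). It has 12 states:
  I0: { [A → . * *], [A → . a A f], [C → . / C], [C → . X], [C → .], [C' → . C], [X → . A /] }  — shift, reduce
  I1: { [A → * . *] }  — shift
  I2: { [A → . * *], [A → . a A f], [C → . / C], [C → . X], [C → .], [C → / . C], [X → . A /] }  — shift, reduce
  I3: { [X → A . /] }  — shift
  I4: { [C' → C .] }  — accept
  I5: { [C → X .] }  — reduce
  I6: { [A → . * *], [A → . a A f], [A → a . A f] }  — shift
  I7: { [A → a A . f] }  — shift
  I8: { [A → a A f .] }  — reduce
  I9: { [X → A / .] }  — reduce
  I10: { [C → / C .] }  — reduce
  I11: { [A → * * .] }  — reduce

No state contains more than one complete item.

Answer: No reduce-reduce conflicts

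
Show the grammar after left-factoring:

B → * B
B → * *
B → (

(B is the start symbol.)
Left-factoring transforms A → αβ₁ | αβ₂ into A → αA' and A' → β₁ | β₂
(α is the longest common prefix among the alternatives). Repeat until
no nonterminal has two alternatives with a common prefix.

Round 1: B has alternatives sharing prefix '*'. Introduce B': B → * B'
  Add: B' → B
  Add: B' → *

No remaining common prefixes — done.

Resulting grammar:
B → * B'
B' → B
B' → *
B → (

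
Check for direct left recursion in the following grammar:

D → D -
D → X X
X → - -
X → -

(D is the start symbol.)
Yes, D is left-recursive

Direct left recursion occurs when N → N α for some non-terminal N (the right-hand side begins with the left-hand side itself).

D → D -: LEFT RECURSIVE (starts with D)
D → X X: starts with X
X → - -: starts with '-'
X → -: starts with '-'

The grammar has direct left recursion on: D.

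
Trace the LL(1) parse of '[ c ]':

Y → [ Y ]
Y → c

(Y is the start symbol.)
Stack is shown with the top on the left.

Stack    Input    Action
------------------------
Y $      [ c ] $  output Y → [ Y ]
[ Y ] $  [ c ] $  match '['
Y ] $    c ] $    output Y → c
c ] $    c ] $    match 'c'
] $      ] $      match ']'
$        $        accept

The string is accepted.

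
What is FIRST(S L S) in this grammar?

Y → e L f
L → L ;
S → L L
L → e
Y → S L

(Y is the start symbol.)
FIRST sets of the non-terminals involved (from the grammar, by fixed-point iteration):
  FIRST(S) = { 'e' }

To compute FIRST(S L S), process the symbols left to right:
Symbol S is a non-terminal. Add FIRST(S) \ {ε} = { 'e' }
S is not nullable (ε ∉ FIRST(S)), so stop here.
FIRST(S L S) = { 'e' }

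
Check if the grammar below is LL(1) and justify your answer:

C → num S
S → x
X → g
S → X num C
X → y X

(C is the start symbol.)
Yes, the grammar is LL(1).

Relevant sets:
  FIRST(X) = { 'g', 'y' }

For S:
  PREDICT(S → x) = { 'x' }
  PREDICT(S → X num C) = { 'g', 'y' }
For X:
  PREDICT(X → g) = { 'g' }
  PREDICT(X → y X) = { 'y' }
C has a single production, so nothing to check there.

All predict sets are disjoint. The grammar IS LL(1).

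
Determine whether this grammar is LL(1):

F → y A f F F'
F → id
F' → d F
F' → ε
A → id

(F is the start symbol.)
Relevant sets:
  FOLLOW(F') = { $, 'd' }

For F:
  PREDICT(F → y A f F F') = { 'y' }
  PREDICT(F → id) = { 'id' }
For F':
  PREDICT(F' → d F) = { 'd' }
  PREDICT(F' → ε) = { $, 'd' }
A has a single production, so nothing to check there.

Conflict found: Predict set conflict for F': { 'd' }
The grammar is NOT LL(1).

Answer: No. Predict set conflict for F': { 'd' }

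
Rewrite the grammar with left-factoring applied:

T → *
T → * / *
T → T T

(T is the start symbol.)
Left-factoring transforms A → αβ₁ | αβ₂ into A → αA' and A' → β₁ | β₂
(α is the longest common prefix among the alternatives). Repeat until
no nonterminal has two alternatives with a common prefix.

Round 1: T has alternatives sharing prefix '*'. Introduce T': T → * T'
  Add: T' → ε
  Add: T' → / *

No remaining common prefixes — done.

Resulting grammar:
T → * T'
T' → ε
T' → / *
T → T T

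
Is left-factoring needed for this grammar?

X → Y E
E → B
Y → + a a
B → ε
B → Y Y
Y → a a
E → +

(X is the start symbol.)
No, left-factoring is not needed

Left-factoring is needed when two productions for the same non-terminal
share a common prefix on the right-hand side.

Productions for E:
  E → B
  E → +
Productions for Y:
  Y → + a a
  Y → a a
Productions for B:
  B → ε
  B → Y Y

No common prefixes found.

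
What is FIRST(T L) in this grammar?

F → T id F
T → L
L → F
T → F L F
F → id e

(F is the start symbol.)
{ 'id' }

FIRST sets of the non-terminals involved (from the grammar, by fixed-point iteration):
  FIRST(T) = { 'id' }

To compute FIRST(T L), process the symbols left to right:
Symbol T is a non-terminal. Add FIRST(T) \ {ε} = { 'id' }
T is not nullable (ε ∉ FIRST(T)), so stop here.
FIRST(T L) = { 'id' }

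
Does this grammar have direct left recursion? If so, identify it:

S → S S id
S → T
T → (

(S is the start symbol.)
S → S S id: LEFT RECURSIVE (starts with S)
S → T: starts with T
T → (: starts with '('

The grammar has direct left recursion on: S.

Answer: Yes, S is left-recursive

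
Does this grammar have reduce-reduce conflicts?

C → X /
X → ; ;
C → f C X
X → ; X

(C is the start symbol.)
No reduce-reduce conflicts

A reduce-reduce conflict occurs when an LR(0) state has two complete items [A → α .] and [B → β .] — both call for a reduction, and with no lookahead the parser cannot choose between them.

Augment with C' → C and build the canonical LR(0) collection (I0 = CLOSURE({[C' → . C]}), then GOTO on every symbol after a dot until no new states appear). It has 10 states:
  I0: { [C → . X /], [C → . f C X], [C' → . C], [X → . ; ;], [X → . ; X] }  — shift
  I1: { [X → . ; ;], [X → . ; X], [X → ; . ;], [X → ; . X] }  — shift
  I2: { [C' → C .] }  — accept
  I3: { [C → X . /] }  — shift
  I4: { [C → . X /], [C → . f C X], [C → f . C X], [X → . ; ;], [X → . ; X] }  — shift
  I5: { [C → f C . X], [X → . ; ;], [X → . ; X] }  — shift
  I6: { [C → f C X .] }  — reduce
  I7: { [C → X / .] }  — reduce
  I8: { [X → . ; ;], [X → . ; X], [X → ; . ;], [X → ; . X], [X → ; ; .] }  — shift, reduce
  I9: { [X → ; X .] }  — reduce

No state contains more than one complete item.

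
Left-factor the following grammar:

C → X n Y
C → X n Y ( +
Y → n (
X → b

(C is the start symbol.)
C → X n Y C'
C' → ε
C' → ( +
Y → n (
X → b

Left-factoring transforms A → αβ₁ | αβ₂ into A → αA' and A' → β₁ | β₂
(α is the longest common prefix among the alternatives). Repeat until
no nonterminal has two alternatives with a common prefix.

Round 1: C has alternatives sharing prefix 'X n Y'. Introduce C': C → X n Y C'
  Add: C' → ε
  Add: C' → ( +

No remaining common prefixes — done.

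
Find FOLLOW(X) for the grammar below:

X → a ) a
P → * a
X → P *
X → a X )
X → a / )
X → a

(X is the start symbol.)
X is the start symbol, so $ ∈ FOLLOW(X).
In X → a X ): X is followed by ')', add FIRST(')') \ {ε} = { ')' }

Taking the union: FOLLOW(X) = { $, ')' }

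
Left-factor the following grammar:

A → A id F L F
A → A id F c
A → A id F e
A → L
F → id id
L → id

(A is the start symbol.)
A → A id F A'
A' → L F
A' → c
A' → e
A → L
F → id id
L → id

Left-factoring transforms A → αβ₁ | αβ₂ into A → αA' and A' → β₁ | β₂
(α is the longest common prefix among the alternatives). Repeat until
no nonterminal has two alternatives with a common prefix.

Round 1: A has alternatives sharing prefix 'A id F'. Introduce A': A → A id F A'
  Add: A' → L F
  Add: A' → c
  Add: A' → e

No remaining common prefixes — done.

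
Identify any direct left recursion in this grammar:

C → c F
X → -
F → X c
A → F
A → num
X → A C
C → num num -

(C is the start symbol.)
No direct left recursion

Direct left recursion occurs when N → N α for some non-terminal N (the right-hand side begins with the left-hand side itself).

C → c F: starts with c
X → -: starts with '-'
F → X c: starts with X
A → F: starts with F
A → num: starts with num
X → A C: starts with A
C → num num -: starts with num

No direct left recursion found.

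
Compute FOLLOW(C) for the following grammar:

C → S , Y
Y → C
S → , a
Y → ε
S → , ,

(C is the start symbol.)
{ $ }

C is the start symbol, so $ ∈ FOLLOW(C).
In Y → C: C is at the end, add FOLLOW(Y)

The FOLLOW sets referred to above (computed the same way, to a fixed point):
  FOLLOW(Y) = { $ }

Taking the union: FOLLOW(C) = { $ }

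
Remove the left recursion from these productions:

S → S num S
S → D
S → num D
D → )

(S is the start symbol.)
S → D S'
S → num D S'
S' → num S S'
S' → ε
D → )

S is directly left-recursive. The standard transformation for
  A → A α₁ | ... | A α_m | β₁ | ... | β_n
is
  A  → β₁ A' | ... | β_n A'
  A' → α₁ A' | ... | α_m A' | ε

S → D becomes S → D S'
S → num D becomes S → num D S'
S → S num S becomes S' → num S S'
Add S' → ε

Productions for other non-terminals are unchanged:
  D → )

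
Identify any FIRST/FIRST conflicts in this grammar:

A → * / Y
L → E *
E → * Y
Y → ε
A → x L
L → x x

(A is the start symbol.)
No FIRST/FIRST conflicts.

A FIRST/FIRST conflict occurs when two productions N → α and N → β for the same non-terminal have FIRST(α) ∩ FIRST(β) ≠ ∅ (with ε ∈ FIRST of a nullable right-hand side, so two nullable alternatives also conflict).

FIRST sets of the non-terminals at (or reachable through a nullable prefix from) the front of some alternative:
  FIRST(E) = { '*' }

Productions for A:
  A → * / Y: FIRST = { '*' }
  A → x L: FIRST = { 'x' }
Productions for L:
  L → E *: FIRST = { '*' }
  L → x x: FIRST = { 'x' }
E, Y have only one production, so no FIRST/FIRST conflict is possible there.

All alternatives of each non-terminal have pairwise disjoint FIRST sets.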